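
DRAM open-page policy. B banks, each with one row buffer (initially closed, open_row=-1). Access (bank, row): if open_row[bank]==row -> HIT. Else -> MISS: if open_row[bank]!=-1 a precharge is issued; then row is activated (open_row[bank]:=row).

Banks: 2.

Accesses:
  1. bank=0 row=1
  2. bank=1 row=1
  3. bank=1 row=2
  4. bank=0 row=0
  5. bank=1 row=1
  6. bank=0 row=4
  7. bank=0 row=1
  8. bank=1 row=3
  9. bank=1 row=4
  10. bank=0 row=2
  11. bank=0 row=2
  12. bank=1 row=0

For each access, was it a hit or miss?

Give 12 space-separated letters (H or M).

Acc 1: bank0 row1 -> MISS (open row1); precharges=0
Acc 2: bank1 row1 -> MISS (open row1); precharges=0
Acc 3: bank1 row2 -> MISS (open row2); precharges=1
Acc 4: bank0 row0 -> MISS (open row0); precharges=2
Acc 5: bank1 row1 -> MISS (open row1); precharges=3
Acc 6: bank0 row4 -> MISS (open row4); precharges=4
Acc 7: bank0 row1 -> MISS (open row1); precharges=5
Acc 8: bank1 row3 -> MISS (open row3); precharges=6
Acc 9: bank1 row4 -> MISS (open row4); precharges=7
Acc 10: bank0 row2 -> MISS (open row2); precharges=8
Acc 11: bank0 row2 -> HIT
Acc 12: bank1 row0 -> MISS (open row0); precharges=9

Answer: M M M M M M M M M M H M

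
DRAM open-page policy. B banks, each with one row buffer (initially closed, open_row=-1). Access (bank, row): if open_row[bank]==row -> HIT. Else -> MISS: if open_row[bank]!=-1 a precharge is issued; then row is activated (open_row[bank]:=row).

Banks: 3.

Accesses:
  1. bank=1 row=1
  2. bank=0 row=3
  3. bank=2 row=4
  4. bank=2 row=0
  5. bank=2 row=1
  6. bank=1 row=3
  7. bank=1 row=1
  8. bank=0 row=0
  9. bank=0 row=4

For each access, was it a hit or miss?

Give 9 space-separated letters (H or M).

Acc 1: bank1 row1 -> MISS (open row1); precharges=0
Acc 2: bank0 row3 -> MISS (open row3); precharges=0
Acc 3: bank2 row4 -> MISS (open row4); precharges=0
Acc 4: bank2 row0 -> MISS (open row0); precharges=1
Acc 5: bank2 row1 -> MISS (open row1); precharges=2
Acc 6: bank1 row3 -> MISS (open row3); precharges=3
Acc 7: bank1 row1 -> MISS (open row1); precharges=4
Acc 8: bank0 row0 -> MISS (open row0); precharges=5
Acc 9: bank0 row4 -> MISS (open row4); precharges=6

Answer: M M M M M M M M M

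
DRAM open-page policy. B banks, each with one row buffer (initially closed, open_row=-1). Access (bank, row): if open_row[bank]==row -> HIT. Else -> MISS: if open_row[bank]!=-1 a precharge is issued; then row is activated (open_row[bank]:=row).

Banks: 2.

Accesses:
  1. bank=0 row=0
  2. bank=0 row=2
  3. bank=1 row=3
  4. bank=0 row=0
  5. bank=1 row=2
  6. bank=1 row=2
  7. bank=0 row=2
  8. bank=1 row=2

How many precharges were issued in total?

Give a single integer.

Answer: 4

Derivation:
Acc 1: bank0 row0 -> MISS (open row0); precharges=0
Acc 2: bank0 row2 -> MISS (open row2); precharges=1
Acc 3: bank1 row3 -> MISS (open row3); precharges=1
Acc 4: bank0 row0 -> MISS (open row0); precharges=2
Acc 5: bank1 row2 -> MISS (open row2); precharges=3
Acc 6: bank1 row2 -> HIT
Acc 7: bank0 row2 -> MISS (open row2); precharges=4
Acc 8: bank1 row2 -> HIT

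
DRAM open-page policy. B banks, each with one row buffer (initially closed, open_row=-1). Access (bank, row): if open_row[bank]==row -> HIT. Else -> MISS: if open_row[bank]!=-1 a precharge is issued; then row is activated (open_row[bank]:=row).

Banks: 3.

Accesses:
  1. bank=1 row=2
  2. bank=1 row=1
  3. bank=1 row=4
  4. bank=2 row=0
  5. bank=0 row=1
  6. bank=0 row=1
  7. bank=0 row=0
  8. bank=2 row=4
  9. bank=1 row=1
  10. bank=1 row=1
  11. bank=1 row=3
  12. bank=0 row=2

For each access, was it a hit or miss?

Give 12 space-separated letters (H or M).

Answer: M M M M M H M M M H M M

Derivation:
Acc 1: bank1 row2 -> MISS (open row2); precharges=0
Acc 2: bank1 row1 -> MISS (open row1); precharges=1
Acc 3: bank1 row4 -> MISS (open row4); precharges=2
Acc 4: bank2 row0 -> MISS (open row0); precharges=2
Acc 5: bank0 row1 -> MISS (open row1); precharges=2
Acc 6: bank0 row1 -> HIT
Acc 7: bank0 row0 -> MISS (open row0); precharges=3
Acc 8: bank2 row4 -> MISS (open row4); precharges=4
Acc 9: bank1 row1 -> MISS (open row1); precharges=5
Acc 10: bank1 row1 -> HIT
Acc 11: bank1 row3 -> MISS (open row3); precharges=6
Acc 12: bank0 row2 -> MISS (open row2); precharges=7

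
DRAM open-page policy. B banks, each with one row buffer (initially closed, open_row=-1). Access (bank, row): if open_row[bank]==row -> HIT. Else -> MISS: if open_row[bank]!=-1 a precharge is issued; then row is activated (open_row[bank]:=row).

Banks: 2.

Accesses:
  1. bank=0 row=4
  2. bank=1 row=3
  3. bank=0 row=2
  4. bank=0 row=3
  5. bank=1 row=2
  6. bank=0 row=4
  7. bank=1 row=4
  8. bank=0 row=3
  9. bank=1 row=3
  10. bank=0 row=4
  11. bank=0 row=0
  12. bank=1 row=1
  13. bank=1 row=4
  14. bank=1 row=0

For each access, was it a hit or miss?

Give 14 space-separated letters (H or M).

Answer: M M M M M M M M M M M M M M

Derivation:
Acc 1: bank0 row4 -> MISS (open row4); precharges=0
Acc 2: bank1 row3 -> MISS (open row3); precharges=0
Acc 3: bank0 row2 -> MISS (open row2); precharges=1
Acc 4: bank0 row3 -> MISS (open row3); precharges=2
Acc 5: bank1 row2 -> MISS (open row2); precharges=3
Acc 6: bank0 row4 -> MISS (open row4); precharges=4
Acc 7: bank1 row4 -> MISS (open row4); precharges=5
Acc 8: bank0 row3 -> MISS (open row3); precharges=6
Acc 9: bank1 row3 -> MISS (open row3); precharges=7
Acc 10: bank0 row4 -> MISS (open row4); precharges=8
Acc 11: bank0 row0 -> MISS (open row0); precharges=9
Acc 12: bank1 row1 -> MISS (open row1); precharges=10
Acc 13: bank1 row4 -> MISS (open row4); precharges=11
Acc 14: bank1 row0 -> MISS (open row0); precharges=12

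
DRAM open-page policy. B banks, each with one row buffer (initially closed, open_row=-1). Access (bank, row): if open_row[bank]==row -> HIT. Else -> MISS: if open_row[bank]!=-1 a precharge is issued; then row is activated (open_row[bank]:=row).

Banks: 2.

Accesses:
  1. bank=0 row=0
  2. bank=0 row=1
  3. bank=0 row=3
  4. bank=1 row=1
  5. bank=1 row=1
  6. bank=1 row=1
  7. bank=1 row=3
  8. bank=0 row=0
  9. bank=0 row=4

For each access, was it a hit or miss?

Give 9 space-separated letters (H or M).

Answer: M M M M H H M M M

Derivation:
Acc 1: bank0 row0 -> MISS (open row0); precharges=0
Acc 2: bank0 row1 -> MISS (open row1); precharges=1
Acc 3: bank0 row3 -> MISS (open row3); precharges=2
Acc 4: bank1 row1 -> MISS (open row1); precharges=2
Acc 5: bank1 row1 -> HIT
Acc 6: bank1 row1 -> HIT
Acc 7: bank1 row3 -> MISS (open row3); precharges=3
Acc 8: bank0 row0 -> MISS (open row0); precharges=4
Acc 9: bank0 row4 -> MISS (open row4); precharges=5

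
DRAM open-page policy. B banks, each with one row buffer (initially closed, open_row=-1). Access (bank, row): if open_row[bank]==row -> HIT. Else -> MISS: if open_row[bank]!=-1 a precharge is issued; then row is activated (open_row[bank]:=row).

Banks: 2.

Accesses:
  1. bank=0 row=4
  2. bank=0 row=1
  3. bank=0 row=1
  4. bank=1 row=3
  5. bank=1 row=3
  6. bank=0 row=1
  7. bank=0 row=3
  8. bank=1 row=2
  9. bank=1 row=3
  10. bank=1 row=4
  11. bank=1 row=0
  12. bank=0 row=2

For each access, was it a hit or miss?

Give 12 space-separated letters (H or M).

Answer: M M H M H H M M M M M M

Derivation:
Acc 1: bank0 row4 -> MISS (open row4); precharges=0
Acc 2: bank0 row1 -> MISS (open row1); precharges=1
Acc 3: bank0 row1 -> HIT
Acc 4: bank1 row3 -> MISS (open row3); precharges=1
Acc 5: bank1 row3 -> HIT
Acc 6: bank0 row1 -> HIT
Acc 7: bank0 row3 -> MISS (open row3); precharges=2
Acc 8: bank1 row2 -> MISS (open row2); precharges=3
Acc 9: bank1 row3 -> MISS (open row3); precharges=4
Acc 10: bank1 row4 -> MISS (open row4); precharges=5
Acc 11: bank1 row0 -> MISS (open row0); precharges=6
Acc 12: bank0 row2 -> MISS (open row2); precharges=7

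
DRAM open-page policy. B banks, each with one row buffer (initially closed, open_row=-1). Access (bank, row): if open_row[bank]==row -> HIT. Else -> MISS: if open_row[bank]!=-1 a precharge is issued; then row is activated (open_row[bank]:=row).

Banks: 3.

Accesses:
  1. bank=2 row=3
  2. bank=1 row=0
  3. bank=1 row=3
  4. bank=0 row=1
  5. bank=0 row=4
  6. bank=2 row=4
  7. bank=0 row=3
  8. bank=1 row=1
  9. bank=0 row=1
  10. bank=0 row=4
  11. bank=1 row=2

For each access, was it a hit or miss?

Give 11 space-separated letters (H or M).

Acc 1: bank2 row3 -> MISS (open row3); precharges=0
Acc 2: bank1 row0 -> MISS (open row0); precharges=0
Acc 3: bank1 row3 -> MISS (open row3); precharges=1
Acc 4: bank0 row1 -> MISS (open row1); precharges=1
Acc 5: bank0 row4 -> MISS (open row4); precharges=2
Acc 6: bank2 row4 -> MISS (open row4); precharges=3
Acc 7: bank0 row3 -> MISS (open row3); precharges=4
Acc 8: bank1 row1 -> MISS (open row1); precharges=5
Acc 9: bank0 row1 -> MISS (open row1); precharges=6
Acc 10: bank0 row4 -> MISS (open row4); precharges=7
Acc 11: bank1 row2 -> MISS (open row2); precharges=8

Answer: M M M M M M M M M M M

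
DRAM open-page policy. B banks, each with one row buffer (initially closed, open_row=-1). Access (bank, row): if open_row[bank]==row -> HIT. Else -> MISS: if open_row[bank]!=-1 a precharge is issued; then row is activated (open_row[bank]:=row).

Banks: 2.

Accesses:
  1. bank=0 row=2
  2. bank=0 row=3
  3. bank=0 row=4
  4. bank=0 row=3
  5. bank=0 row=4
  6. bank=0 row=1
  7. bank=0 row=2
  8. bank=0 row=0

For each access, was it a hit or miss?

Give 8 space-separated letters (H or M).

Answer: M M M M M M M M

Derivation:
Acc 1: bank0 row2 -> MISS (open row2); precharges=0
Acc 2: bank0 row3 -> MISS (open row3); precharges=1
Acc 3: bank0 row4 -> MISS (open row4); precharges=2
Acc 4: bank0 row3 -> MISS (open row3); precharges=3
Acc 5: bank0 row4 -> MISS (open row4); precharges=4
Acc 6: bank0 row1 -> MISS (open row1); precharges=5
Acc 7: bank0 row2 -> MISS (open row2); precharges=6
Acc 8: bank0 row0 -> MISS (open row0); precharges=7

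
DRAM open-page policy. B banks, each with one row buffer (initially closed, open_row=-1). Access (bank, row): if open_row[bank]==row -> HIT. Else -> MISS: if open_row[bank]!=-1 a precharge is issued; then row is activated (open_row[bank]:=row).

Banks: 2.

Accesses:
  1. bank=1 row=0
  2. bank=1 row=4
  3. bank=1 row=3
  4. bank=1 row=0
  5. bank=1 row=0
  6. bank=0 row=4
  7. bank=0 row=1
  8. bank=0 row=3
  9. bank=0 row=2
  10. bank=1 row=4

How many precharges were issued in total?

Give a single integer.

Acc 1: bank1 row0 -> MISS (open row0); precharges=0
Acc 2: bank1 row4 -> MISS (open row4); precharges=1
Acc 3: bank1 row3 -> MISS (open row3); precharges=2
Acc 4: bank1 row0 -> MISS (open row0); precharges=3
Acc 5: bank1 row0 -> HIT
Acc 6: bank0 row4 -> MISS (open row4); precharges=3
Acc 7: bank0 row1 -> MISS (open row1); precharges=4
Acc 8: bank0 row3 -> MISS (open row3); precharges=5
Acc 9: bank0 row2 -> MISS (open row2); precharges=6
Acc 10: bank1 row4 -> MISS (open row4); precharges=7

Answer: 7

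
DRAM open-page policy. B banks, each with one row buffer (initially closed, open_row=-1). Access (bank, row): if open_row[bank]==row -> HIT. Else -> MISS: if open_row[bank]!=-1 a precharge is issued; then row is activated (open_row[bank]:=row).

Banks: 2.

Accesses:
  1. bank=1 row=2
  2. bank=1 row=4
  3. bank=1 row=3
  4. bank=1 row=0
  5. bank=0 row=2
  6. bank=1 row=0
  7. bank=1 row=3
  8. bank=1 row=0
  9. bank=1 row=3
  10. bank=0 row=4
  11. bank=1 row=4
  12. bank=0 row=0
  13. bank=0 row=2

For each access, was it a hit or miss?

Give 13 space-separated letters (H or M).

Answer: M M M M M H M M M M M M M

Derivation:
Acc 1: bank1 row2 -> MISS (open row2); precharges=0
Acc 2: bank1 row4 -> MISS (open row4); precharges=1
Acc 3: bank1 row3 -> MISS (open row3); precharges=2
Acc 4: bank1 row0 -> MISS (open row0); precharges=3
Acc 5: bank0 row2 -> MISS (open row2); precharges=3
Acc 6: bank1 row0 -> HIT
Acc 7: bank1 row3 -> MISS (open row3); precharges=4
Acc 8: bank1 row0 -> MISS (open row0); precharges=5
Acc 9: bank1 row3 -> MISS (open row3); precharges=6
Acc 10: bank0 row4 -> MISS (open row4); precharges=7
Acc 11: bank1 row4 -> MISS (open row4); precharges=8
Acc 12: bank0 row0 -> MISS (open row0); precharges=9
Acc 13: bank0 row2 -> MISS (open row2); precharges=10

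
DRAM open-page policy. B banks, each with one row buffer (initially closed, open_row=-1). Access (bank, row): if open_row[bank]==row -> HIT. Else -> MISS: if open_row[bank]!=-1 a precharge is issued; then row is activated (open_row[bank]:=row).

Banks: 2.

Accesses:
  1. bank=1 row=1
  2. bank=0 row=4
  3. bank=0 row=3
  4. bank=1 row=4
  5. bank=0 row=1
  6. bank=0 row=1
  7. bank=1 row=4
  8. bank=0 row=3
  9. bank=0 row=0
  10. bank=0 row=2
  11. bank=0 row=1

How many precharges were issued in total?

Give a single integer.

Answer: 7

Derivation:
Acc 1: bank1 row1 -> MISS (open row1); precharges=0
Acc 2: bank0 row4 -> MISS (open row4); precharges=0
Acc 3: bank0 row3 -> MISS (open row3); precharges=1
Acc 4: bank1 row4 -> MISS (open row4); precharges=2
Acc 5: bank0 row1 -> MISS (open row1); precharges=3
Acc 6: bank0 row1 -> HIT
Acc 7: bank1 row4 -> HIT
Acc 8: bank0 row3 -> MISS (open row3); precharges=4
Acc 9: bank0 row0 -> MISS (open row0); precharges=5
Acc 10: bank0 row2 -> MISS (open row2); precharges=6
Acc 11: bank0 row1 -> MISS (open row1); precharges=7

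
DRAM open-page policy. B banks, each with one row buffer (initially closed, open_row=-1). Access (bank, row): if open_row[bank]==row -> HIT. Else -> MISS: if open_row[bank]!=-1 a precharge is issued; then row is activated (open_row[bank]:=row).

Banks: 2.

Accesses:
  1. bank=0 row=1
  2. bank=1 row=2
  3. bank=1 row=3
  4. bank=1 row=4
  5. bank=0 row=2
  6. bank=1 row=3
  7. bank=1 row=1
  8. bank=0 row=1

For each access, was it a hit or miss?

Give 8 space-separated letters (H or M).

Answer: M M M M M M M M

Derivation:
Acc 1: bank0 row1 -> MISS (open row1); precharges=0
Acc 2: bank1 row2 -> MISS (open row2); precharges=0
Acc 3: bank1 row3 -> MISS (open row3); precharges=1
Acc 4: bank1 row4 -> MISS (open row4); precharges=2
Acc 5: bank0 row2 -> MISS (open row2); precharges=3
Acc 6: bank1 row3 -> MISS (open row3); precharges=4
Acc 7: bank1 row1 -> MISS (open row1); precharges=5
Acc 8: bank0 row1 -> MISS (open row1); precharges=6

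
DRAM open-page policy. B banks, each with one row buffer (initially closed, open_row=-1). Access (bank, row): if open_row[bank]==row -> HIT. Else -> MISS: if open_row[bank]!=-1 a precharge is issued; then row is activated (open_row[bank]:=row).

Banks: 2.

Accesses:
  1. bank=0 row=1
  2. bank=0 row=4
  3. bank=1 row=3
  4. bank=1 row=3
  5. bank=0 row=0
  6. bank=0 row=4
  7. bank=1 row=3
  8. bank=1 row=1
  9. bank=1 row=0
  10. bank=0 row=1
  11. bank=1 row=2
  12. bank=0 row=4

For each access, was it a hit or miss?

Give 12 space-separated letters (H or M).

Acc 1: bank0 row1 -> MISS (open row1); precharges=0
Acc 2: bank0 row4 -> MISS (open row4); precharges=1
Acc 3: bank1 row3 -> MISS (open row3); precharges=1
Acc 4: bank1 row3 -> HIT
Acc 5: bank0 row0 -> MISS (open row0); precharges=2
Acc 6: bank0 row4 -> MISS (open row4); precharges=3
Acc 7: bank1 row3 -> HIT
Acc 8: bank1 row1 -> MISS (open row1); precharges=4
Acc 9: bank1 row0 -> MISS (open row0); precharges=5
Acc 10: bank0 row1 -> MISS (open row1); precharges=6
Acc 11: bank1 row2 -> MISS (open row2); precharges=7
Acc 12: bank0 row4 -> MISS (open row4); precharges=8

Answer: M M M H M M H M M M M M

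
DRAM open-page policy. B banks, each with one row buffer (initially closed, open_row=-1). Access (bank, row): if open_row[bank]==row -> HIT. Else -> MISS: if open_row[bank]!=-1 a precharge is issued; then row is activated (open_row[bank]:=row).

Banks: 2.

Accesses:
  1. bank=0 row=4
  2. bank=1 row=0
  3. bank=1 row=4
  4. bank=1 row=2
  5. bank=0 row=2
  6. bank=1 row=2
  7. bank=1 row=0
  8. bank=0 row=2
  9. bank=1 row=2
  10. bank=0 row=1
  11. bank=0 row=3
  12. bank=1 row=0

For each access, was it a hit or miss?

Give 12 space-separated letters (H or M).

Answer: M M M M M H M H M M M M

Derivation:
Acc 1: bank0 row4 -> MISS (open row4); precharges=0
Acc 2: bank1 row0 -> MISS (open row0); precharges=0
Acc 3: bank1 row4 -> MISS (open row4); precharges=1
Acc 4: bank1 row2 -> MISS (open row2); precharges=2
Acc 5: bank0 row2 -> MISS (open row2); precharges=3
Acc 6: bank1 row2 -> HIT
Acc 7: bank1 row0 -> MISS (open row0); precharges=4
Acc 8: bank0 row2 -> HIT
Acc 9: bank1 row2 -> MISS (open row2); precharges=5
Acc 10: bank0 row1 -> MISS (open row1); precharges=6
Acc 11: bank0 row3 -> MISS (open row3); precharges=7
Acc 12: bank1 row0 -> MISS (open row0); precharges=8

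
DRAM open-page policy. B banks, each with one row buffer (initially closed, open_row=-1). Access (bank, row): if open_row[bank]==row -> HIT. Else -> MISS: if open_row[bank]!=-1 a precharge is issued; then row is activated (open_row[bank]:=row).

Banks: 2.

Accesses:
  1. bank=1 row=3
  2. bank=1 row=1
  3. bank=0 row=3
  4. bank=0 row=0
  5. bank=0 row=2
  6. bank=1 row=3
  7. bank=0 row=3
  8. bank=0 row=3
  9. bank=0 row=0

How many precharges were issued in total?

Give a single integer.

Acc 1: bank1 row3 -> MISS (open row3); precharges=0
Acc 2: bank1 row1 -> MISS (open row1); precharges=1
Acc 3: bank0 row3 -> MISS (open row3); precharges=1
Acc 4: bank0 row0 -> MISS (open row0); precharges=2
Acc 5: bank0 row2 -> MISS (open row2); precharges=3
Acc 6: bank1 row3 -> MISS (open row3); precharges=4
Acc 7: bank0 row3 -> MISS (open row3); precharges=5
Acc 8: bank0 row3 -> HIT
Acc 9: bank0 row0 -> MISS (open row0); precharges=6

Answer: 6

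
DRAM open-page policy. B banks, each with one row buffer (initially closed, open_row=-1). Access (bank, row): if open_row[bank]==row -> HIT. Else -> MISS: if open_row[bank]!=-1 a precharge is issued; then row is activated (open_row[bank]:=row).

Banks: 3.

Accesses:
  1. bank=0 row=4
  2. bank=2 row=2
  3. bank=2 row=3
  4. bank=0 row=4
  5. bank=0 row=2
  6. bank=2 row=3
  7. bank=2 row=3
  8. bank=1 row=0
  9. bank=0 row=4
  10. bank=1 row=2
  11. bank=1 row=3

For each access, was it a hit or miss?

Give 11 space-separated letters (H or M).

Acc 1: bank0 row4 -> MISS (open row4); precharges=0
Acc 2: bank2 row2 -> MISS (open row2); precharges=0
Acc 3: bank2 row3 -> MISS (open row3); precharges=1
Acc 4: bank0 row4 -> HIT
Acc 5: bank0 row2 -> MISS (open row2); precharges=2
Acc 6: bank2 row3 -> HIT
Acc 7: bank2 row3 -> HIT
Acc 8: bank1 row0 -> MISS (open row0); precharges=2
Acc 9: bank0 row4 -> MISS (open row4); precharges=3
Acc 10: bank1 row2 -> MISS (open row2); precharges=4
Acc 11: bank1 row3 -> MISS (open row3); precharges=5

Answer: M M M H M H H M M M M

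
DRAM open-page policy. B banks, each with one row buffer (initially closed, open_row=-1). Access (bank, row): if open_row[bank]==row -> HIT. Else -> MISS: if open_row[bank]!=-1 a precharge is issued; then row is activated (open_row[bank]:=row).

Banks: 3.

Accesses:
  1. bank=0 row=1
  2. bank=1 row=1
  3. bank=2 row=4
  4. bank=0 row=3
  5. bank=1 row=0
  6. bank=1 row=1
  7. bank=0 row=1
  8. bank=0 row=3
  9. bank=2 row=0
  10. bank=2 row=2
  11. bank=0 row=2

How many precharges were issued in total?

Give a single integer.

Answer: 8

Derivation:
Acc 1: bank0 row1 -> MISS (open row1); precharges=0
Acc 2: bank1 row1 -> MISS (open row1); precharges=0
Acc 3: bank2 row4 -> MISS (open row4); precharges=0
Acc 4: bank0 row3 -> MISS (open row3); precharges=1
Acc 5: bank1 row0 -> MISS (open row0); precharges=2
Acc 6: bank1 row1 -> MISS (open row1); precharges=3
Acc 7: bank0 row1 -> MISS (open row1); precharges=4
Acc 8: bank0 row3 -> MISS (open row3); precharges=5
Acc 9: bank2 row0 -> MISS (open row0); precharges=6
Acc 10: bank2 row2 -> MISS (open row2); precharges=7
Acc 11: bank0 row2 -> MISS (open row2); precharges=8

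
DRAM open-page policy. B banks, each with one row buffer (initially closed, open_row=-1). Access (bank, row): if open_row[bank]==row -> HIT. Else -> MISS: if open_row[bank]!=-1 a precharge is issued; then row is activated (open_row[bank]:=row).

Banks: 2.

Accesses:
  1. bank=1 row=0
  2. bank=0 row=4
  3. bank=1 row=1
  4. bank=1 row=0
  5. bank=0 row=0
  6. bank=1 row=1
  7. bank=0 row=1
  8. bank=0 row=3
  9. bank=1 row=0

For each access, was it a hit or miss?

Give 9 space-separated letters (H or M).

Answer: M M M M M M M M M

Derivation:
Acc 1: bank1 row0 -> MISS (open row0); precharges=0
Acc 2: bank0 row4 -> MISS (open row4); precharges=0
Acc 3: bank1 row1 -> MISS (open row1); precharges=1
Acc 4: bank1 row0 -> MISS (open row0); precharges=2
Acc 5: bank0 row0 -> MISS (open row0); precharges=3
Acc 6: bank1 row1 -> MISS (open row1); precharges=4
Acc 7: bank0 row1 -> MISS (open row1); precharges=5
Acc 8: bank0 row3 -> MISS (open row3); precharges=6
Acc 9: bank1 row0 -> MISS (open row0); precharges=7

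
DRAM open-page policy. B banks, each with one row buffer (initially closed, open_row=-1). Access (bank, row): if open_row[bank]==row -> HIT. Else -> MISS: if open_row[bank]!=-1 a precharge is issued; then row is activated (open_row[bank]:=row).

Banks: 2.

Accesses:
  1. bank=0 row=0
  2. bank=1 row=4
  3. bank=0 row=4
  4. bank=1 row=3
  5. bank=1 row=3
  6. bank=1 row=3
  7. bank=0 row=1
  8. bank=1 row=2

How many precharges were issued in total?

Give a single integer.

Answer: 4

Derivation:
Acc 1: bank0 row0 -> MISS (open row0); precharges=0
Acc 2: bank1 row4 -> MISS (open row4); precharges=0
Acc 3: bank0 row4 -> MISS (open row4); precharges=1
Acc 4: bank1 row3 -> MISS (open row3); precharges=2
Acc 5: bank1 row3 -> HIT
Acc 6: bank1 row3 -> HIT
Acc 7: bank0 row1 -> MISS (open row1); precharges=3
Acc 8: bank1 row2 -> MISS (open row2); precharges=4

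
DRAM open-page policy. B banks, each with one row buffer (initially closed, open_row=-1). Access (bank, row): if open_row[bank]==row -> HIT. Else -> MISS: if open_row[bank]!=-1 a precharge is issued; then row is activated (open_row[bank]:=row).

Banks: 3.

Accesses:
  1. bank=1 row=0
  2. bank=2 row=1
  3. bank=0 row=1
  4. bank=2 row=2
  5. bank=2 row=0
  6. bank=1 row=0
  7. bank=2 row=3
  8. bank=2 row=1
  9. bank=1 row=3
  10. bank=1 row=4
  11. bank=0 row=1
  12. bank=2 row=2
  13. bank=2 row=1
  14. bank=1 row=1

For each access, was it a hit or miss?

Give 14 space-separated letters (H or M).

Acc 1: bank1 row0 -> MISS (open row0); precharges=0
Acc 2: bank2 row1 -> MISS (open row1); precharges=0
Acc 3: bank0 row1 -> MISS (open row1); precharges=0
Acc 4: bank2 row2 -> MISS (open row2); precharges=1
Acc 5: bank2 row0 -> MISS (open row0); precharges=2
Acc 6: bank1 row0 -> HIT
Acc 7: bank2 row3 -> MISS (open row3); precharges=3
Acc 8: bank2 row1 -> MISS (open row1); precharges=4
Acc 9: bank1 row3 -> MISS (open row3); precharges=5
Acc 10: bank1 row4 -> MISS (open row4); precharges=6
Acc 11: bank0 row1 -> HIT
Acc 12: bank2 row2 -> MISS (open row2); precharges=7
Acc 13: bank2 row1 -> MISS (open row1); precharges=8
Acc 14: bank1 row1 -> MISS (open row1); precharges=9

Answer: M M M M M H M M M M H M M M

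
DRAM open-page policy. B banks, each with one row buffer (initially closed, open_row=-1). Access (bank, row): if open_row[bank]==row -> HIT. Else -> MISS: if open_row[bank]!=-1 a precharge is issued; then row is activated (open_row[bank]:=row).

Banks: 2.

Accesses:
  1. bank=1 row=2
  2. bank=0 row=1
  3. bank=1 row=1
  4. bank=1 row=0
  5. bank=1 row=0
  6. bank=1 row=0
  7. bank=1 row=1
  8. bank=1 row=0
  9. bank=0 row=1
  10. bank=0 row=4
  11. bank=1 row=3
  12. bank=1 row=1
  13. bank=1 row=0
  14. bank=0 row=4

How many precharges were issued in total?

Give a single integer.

Answer: 8

Derivation:
Acc 1: bank1 row2 -> MISS (open row2); precharges=0
Acc 2: bank0 row1 -> MISS (open row1); precharges=0
Acc 3: bank1 row1 -> MISS (open row1); precharges=1
Acc 4: bank1 row0 -> MISS (open row0); precharges=2
Acc 5: bank1 row0 -> HIT
Acc 6: bank1 row0 -> HIT
Acc 7: bank1 row1 -> MISS (open row1); precharges=3
Acc 8: bank1 row0 -> MISS (open row0); precharges=4
Acc 9: bank0 row1 -> HIT
Acc 10: bank0 row4 -> MISS (open row4); precharges=5
Acc 11: bank1 row3 -> MISS (open row3); precharges=6
Acc 12: bank1 row1 -> MISS (open row1); precharges=7
Acc 13: bank1 row0 -> MISS (open row0); precharges=8
Acc 14: bank0 row4 -> HIT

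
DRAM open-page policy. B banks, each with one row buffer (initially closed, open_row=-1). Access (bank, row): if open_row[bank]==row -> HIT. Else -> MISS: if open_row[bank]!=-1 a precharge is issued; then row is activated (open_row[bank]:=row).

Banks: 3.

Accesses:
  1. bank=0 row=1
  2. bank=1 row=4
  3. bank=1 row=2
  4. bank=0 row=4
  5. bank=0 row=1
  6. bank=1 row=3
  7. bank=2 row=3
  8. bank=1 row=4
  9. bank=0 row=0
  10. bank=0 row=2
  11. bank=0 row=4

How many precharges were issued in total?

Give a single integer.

Answer: 8

Derivation:
Acc 1: bank0 row1 -> MISS (open row1); precharges=0
Acc 2: bank1 row4 -> MISS (open row4); precharges=0
Acc 3: bank1 row2 -> MISS (open row2); precharges=1
Acc 4: bank0 row4 -> MISS (open row4); precharges=2
Acc 5: bank0 row1 -> MISS (open row1); precharges=3
Acc 6: bank1 row3 -> MISS (open row3); precharges=4
Acc 7: bank2 row3 -> MISS (open row3); precharges=4
Acc 8: bank1 row4 -> MISS (open row4); precharges=5
Acc 9: bank0 row0 -> MISS (open row0); precharges=6
Acc 10: bank0 row2 -> MISS (open row2); precharges=7
Acc 11: bank0 row4 -> MISS (open row4); precharges=8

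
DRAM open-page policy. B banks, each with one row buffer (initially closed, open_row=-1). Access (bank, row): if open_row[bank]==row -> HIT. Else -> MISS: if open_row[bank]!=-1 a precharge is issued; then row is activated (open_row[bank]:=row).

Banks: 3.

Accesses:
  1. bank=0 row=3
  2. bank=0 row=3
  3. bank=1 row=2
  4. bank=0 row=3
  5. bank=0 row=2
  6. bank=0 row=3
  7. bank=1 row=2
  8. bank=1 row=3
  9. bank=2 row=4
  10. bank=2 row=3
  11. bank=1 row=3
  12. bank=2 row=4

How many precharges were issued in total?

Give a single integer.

Acc 1: bank0 row3 -> MISS (open row3); precharges=0
Acc 2: bank0 row3 -> HIT
Acc 3: bank1 row2 -> MISS (open row2); precharges=0
Acc 4: bank0 row3 -> HIT
Acc 5: bank0 row2 -> MISS (open row2); precharges=1
Acc 6: bank0 row3 -> MISS (open row3); precharges=2
Acc 7: bank1 row2 -> HIT
Acc 8: bank1 row3 -> MISS (open row3); precharges=3
Acc 9: bank2 row4 -> MISS (open row4); precharges=3
Acc 10: bank2 row3 -> MISS (open row3); precharges=4
Acc 11: bank1 row3 -> HIT
Acc 12: bank2 row4 -> MISS (open row4); precharges=5

Answer: 5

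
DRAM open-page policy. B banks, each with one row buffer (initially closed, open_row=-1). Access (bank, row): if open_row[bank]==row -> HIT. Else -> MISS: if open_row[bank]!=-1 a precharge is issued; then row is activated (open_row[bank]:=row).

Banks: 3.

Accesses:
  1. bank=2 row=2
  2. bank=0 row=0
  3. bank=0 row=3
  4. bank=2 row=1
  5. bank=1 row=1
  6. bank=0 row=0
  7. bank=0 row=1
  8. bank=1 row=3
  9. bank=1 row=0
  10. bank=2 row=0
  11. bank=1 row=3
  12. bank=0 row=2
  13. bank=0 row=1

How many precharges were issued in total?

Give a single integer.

Acc 1: bank2 row2 -> MISS (open row2); precharges=0
Acc 2: bank0 row0 -> MISS (open row0); precharges=0
Acc 3: bank0 row3 -> MISS (open row3); precharges=1
Acc 4: bank2 row1 -> MISS (open row1); precharges=2
Acc 5: bank1 row1 -> MISS (open row1); precharges=2
Acc 6: bank0 row0 -> MISS (open row0); precharges=3
Acc 7: bank0 row1 -> MISS (open row1); precharges=4
Acc 8: bank1 row3 -> MISS (open row3); precharges=5
Acc 9: bank1 row0 -> MISS (open row0); precharges=6
Acc 10: bank2 row0 -> MISS (open row0); precharges=7
Acc 11: bank1 row3 -> MISS (open row3); precharges=8
Acc 12: bank0 row2 -> MISS (open row2); precharges=9
Acc 13: bank0 row1 -> MISS (open row1); precharges=10

Answer: 10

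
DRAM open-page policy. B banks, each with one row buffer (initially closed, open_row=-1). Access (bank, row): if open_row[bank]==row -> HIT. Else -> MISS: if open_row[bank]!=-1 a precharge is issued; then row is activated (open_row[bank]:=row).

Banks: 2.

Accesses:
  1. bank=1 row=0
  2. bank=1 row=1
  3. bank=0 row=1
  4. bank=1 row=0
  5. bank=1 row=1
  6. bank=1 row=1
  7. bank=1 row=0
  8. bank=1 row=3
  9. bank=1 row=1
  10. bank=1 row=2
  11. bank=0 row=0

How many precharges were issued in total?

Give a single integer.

Acc 1: bank1 row0 -> MISS (open row0); precharges=0
Acc 2: bank1 row1 -> MISS (open row1); precharges=1
Acc 3: bank0 row1 -> MISS (open row1); precharges=1
Acc 4: bank1 row0 -> MISS (open row0); precharges=2
Acc 5: bank1 row1 -> MISS (open row1); precharges=3
Acc 6: bank1 row1 -> HIT
Acc 7: bank1 row0 -> MISS (open row0); precharges=4
Acc 8: bank1 row3 -> MISS (open row3); precharges=5
Acc 9: bank1 row1 -> MISS (open row1); precharges=6
Acc 10: bank1 row2 -> MISS (open row2); precharges=7
Acc 11: bank0 row0 -> MISS (open row0); precharges=8

Answer: 8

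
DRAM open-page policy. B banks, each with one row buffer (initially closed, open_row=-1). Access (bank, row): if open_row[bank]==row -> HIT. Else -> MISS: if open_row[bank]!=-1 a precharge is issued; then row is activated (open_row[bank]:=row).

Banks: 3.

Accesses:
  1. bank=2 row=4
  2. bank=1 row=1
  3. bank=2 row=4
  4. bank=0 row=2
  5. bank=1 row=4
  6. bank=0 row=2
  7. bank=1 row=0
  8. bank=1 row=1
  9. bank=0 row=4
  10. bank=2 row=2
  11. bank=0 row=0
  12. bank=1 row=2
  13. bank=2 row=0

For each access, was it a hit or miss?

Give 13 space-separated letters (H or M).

Answer: M M H M M H M M M M M M M

Derivation:
Acc 1: bank2 row4 -> MISS (open row4); precharges=0
Acc 2: bank1 row1 -> MISS (open row1); precharges=0
Acc 3: bank2 row4 -> HIT
Acc 4: bank0 row2 -> MISS (open row2); precharges=0
Acc 5: bank1 row4 -> MISS (open row4); precharges=1
Acc 6: bank0 row2 -> HIT
Acc 7: bank1 row0 -> MISS (open row0); precharges=2
Acc 8: bank1 row1 -> MISS (open row1); precharges=3
Acc 9: bank0 row4 -> MISS (open row4); precharges=4
Acc 10: bank2 row2 -> MISS (open row2); precharges=5
Acc 11: bank0 row0 -> MISS (open row0); precharges=6
Acc 12: bank1 row2 -> MISS (open row2); precharges=7
Acc 13: bank2 row0 -> MISS (open row0); precharges=8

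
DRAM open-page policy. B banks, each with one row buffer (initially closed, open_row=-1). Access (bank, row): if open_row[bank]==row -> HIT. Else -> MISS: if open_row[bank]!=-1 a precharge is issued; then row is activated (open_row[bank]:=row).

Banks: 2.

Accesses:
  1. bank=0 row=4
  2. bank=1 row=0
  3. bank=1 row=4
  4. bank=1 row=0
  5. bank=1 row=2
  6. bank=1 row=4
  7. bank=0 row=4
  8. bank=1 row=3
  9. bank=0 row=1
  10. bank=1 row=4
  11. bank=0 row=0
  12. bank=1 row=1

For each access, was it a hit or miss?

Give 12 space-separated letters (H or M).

Answer: M M M M M M H M M M M M

Derivation:
Acc 1: bank0 row4 -> MISS (open row4); precharges=0
Acc 2: bank1 row0 -> MISS (open row0); precharges=0
Acc 3: bank1 row4 -> MISS (open row4); precharges=1
Acc 4: bank1 row0 -> MISS (open row0); precharges=2
Acc 5: bank1 row2 -> MISS (open row2); precharges=3
Acc 6: bank1 row4 -> MISS (open row4); precharges=4
Acc 7: bank0 row4 -> HIT
Acc 8: bank1 row3 -> MISS (open row3); precharges=5
Acc 9: bank0 row1 -> MISS (open row1); precharges=6
Acc 10: bank1 row4 -> MISS (open row4); precharges=7
Acc 11: bank0 row0 -> MISS (open row0); precharges=8
Acc 12: bank1 row1 -> MISS (open row1); precharges=9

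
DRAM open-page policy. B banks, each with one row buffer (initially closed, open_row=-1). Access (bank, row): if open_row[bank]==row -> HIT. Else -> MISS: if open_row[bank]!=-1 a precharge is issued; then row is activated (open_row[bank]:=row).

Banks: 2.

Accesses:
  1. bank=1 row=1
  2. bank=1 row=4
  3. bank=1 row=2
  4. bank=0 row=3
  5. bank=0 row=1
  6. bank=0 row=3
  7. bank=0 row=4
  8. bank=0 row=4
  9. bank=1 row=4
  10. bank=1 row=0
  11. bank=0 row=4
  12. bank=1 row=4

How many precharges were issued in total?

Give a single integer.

Answer: 8

Derivation:
Acc 1: bank1 row1 -> MISS (open row1); precharges=0
Acc 2: bank1 row4 -> MISS (open row4); precharges=1
Acc 3: bank1 row2 -> MISS (open row2); precharges=2
Acc 4: bank0 row3 -> MISS (open row3); precharges=2
Acc 5: bank0 row1 -> MISS (open row1); precharges=3
Acc 6: bank0 row3 -> MISS (open row3); precharges=4
Acc 7: bank0 row4 -> MISS (open row4); precharges=5
Acc 8: bank0 row4 -> HIT
Acc 9: bank1 row4 -> MISS (open row4); precharges=6
Acc 10: bank1 row0 -> MISS (open row0); precharges=7
Acc 11: bank0 row4 -> HIT
Acc 12: bank1 row4 -> MISS (open row4); precharges=8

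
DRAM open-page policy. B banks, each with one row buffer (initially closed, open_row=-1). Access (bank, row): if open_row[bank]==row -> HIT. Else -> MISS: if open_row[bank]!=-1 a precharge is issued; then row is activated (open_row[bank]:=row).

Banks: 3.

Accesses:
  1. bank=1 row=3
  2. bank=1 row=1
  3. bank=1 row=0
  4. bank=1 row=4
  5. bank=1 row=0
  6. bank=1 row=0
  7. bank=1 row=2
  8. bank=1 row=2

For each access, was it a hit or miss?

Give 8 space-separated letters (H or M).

Answer: M M M M M H M H

Derivation:
Acc 1: bank1 row3 -> MISS (open row3); precharges=0
Acc 2: bank1 row1 -> MISS (open row1); precharges=1
Acc 3: bank1 row0 -> MISS (open row0); precharges=2
Acc 4: bank1 row4 -> MISS (open row4); precharges=3
Acc 5: bank1 row0 -> MISS (open row0); precharges=4
Acc 6: bank1 row0 -> HIT
Acc 7: bank1 row2 -> MISS (open row2); precharges=5
Acc 8: bank1 row2 -> HIT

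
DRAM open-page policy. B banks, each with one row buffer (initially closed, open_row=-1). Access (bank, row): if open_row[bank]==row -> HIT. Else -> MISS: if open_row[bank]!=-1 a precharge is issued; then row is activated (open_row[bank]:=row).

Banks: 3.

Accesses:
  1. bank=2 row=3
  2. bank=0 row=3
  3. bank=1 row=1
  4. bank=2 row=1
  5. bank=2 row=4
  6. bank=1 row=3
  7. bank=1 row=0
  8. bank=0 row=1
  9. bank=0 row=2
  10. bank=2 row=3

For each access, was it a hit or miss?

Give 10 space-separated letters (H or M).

Answer: M M M M M M M M M M

Derivation:
Acc 1: bank2 row3 -> MISS (open row3); precharges=0
Acc 2: bank0 row3 -> MISS (open row3); precharges=0
Acc 3: bank1 row1 -> MISS (open row1); precharges=0
Acc 4: bank2 row1 -> MISS (open row1); precharges=1
Acc 5: bank2 row4 -> MISS (open row4); precharges=2
Acc 6: bank1 row3 -> MISS (open row3); precharges=3
Acc 7: bank1 row0 -> MISS (open row0); precharges=4
Acc 8: bank0 row1 -> MISS (open row1); precharges=5
Acc 9: bank0 row2 -> MISS (open row2); precharges=6
Acc 10: bank2 row3 -> MISS (open row3); precharges=7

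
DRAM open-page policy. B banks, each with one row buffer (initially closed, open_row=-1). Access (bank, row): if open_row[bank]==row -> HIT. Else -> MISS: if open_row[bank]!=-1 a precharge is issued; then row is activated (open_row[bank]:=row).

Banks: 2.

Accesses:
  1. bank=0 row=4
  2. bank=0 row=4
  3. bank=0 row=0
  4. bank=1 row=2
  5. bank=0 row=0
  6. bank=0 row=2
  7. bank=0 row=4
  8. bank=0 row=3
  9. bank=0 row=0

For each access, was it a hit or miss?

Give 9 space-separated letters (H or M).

Answer: M H M M H M M M M

Derivation:
Acc 1: bank0 row4 -> MISS (open row4); precharges=0
Acc 2: bank0 row4 -> HIT
Acc 3: bank0 row0 -> MISS (open row0); precharges=1
Acc 4: bank1 row2 -> MISS (open row2); precharges=1
Acc 5: bank0 row0 -> HIT
Acc 6: bank0 row2 -> MISS (open row2); precharges=2
Acc 7: bank0 row4 -> MISS (open row4); precharges=3
Acc 8: bank0 row3 -> MISS (open row3); precharges=4
Acc 9: bank0 row0 -> MISS (open row0); precharges=5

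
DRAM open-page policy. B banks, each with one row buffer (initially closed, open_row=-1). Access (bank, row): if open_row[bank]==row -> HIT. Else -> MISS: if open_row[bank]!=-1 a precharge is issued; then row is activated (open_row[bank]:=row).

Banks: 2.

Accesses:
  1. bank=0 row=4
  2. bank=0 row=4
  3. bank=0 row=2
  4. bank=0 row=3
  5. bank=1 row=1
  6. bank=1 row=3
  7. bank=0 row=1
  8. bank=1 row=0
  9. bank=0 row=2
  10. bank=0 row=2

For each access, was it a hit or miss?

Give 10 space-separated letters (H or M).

Answer: M H M M M M M M M H

Derivation:
Acc 1: bank0 row4 -> MISS (open row4); precharges=0
Acc 2: bank0 row4 -> HIT
Acc 3: bank0 row2 -> MISS (open row2); precharges=1
Acc 4: bank0 row3 -> MISS (open row3); precharges=2
Acc 5: bank1 row1 -> MISS (open row1); precharges=2
Acc 6: bank1 row3 -> MISS (open row3); precharges=3
Acc 7: bank0 row1 -> MISS (open row1); precharges=4
Acc 8: bank1 row0 -> MISS (open row0); precharges=5
Acc 9: bank0 row2 -> MISS (open row2); precharges=6
Acc 10: bank0 row2 -> HIT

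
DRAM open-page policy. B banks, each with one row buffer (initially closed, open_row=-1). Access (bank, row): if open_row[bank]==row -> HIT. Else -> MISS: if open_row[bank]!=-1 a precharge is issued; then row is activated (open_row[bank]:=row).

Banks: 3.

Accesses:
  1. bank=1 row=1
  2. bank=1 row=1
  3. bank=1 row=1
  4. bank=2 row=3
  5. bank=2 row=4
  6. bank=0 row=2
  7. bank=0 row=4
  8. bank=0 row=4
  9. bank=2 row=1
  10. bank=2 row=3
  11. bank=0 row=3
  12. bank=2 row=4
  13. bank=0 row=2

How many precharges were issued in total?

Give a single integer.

Answer: 7

Derivation:
Acc 1: bank1 row1 -> MISS (open row1); precharges=0
Acc 2: bank1 row1 -> HIT
Acc 3: bank1 row1 -> HIT
Acc 4: bank2 row3 -> MISS (open row3); precharges=0
Acc 5: bank2 row4 -> MISS (open row4); precharges=1
Acc 6: bank0 row2 -> MISS (open row2); precharges=1
Acc 7: bank0 row4 -> MISS (open row4); precharges=2
Acc 8: bank0 row4 -> HIT
Acc 9: bank2 row1 -> MISS (open row1); precharges=3
Acc 10: bank2 row3 -> MISS (open row3); precharges=4
Acc 11: bank0 row3 -> MISS (open row3); precharges=5
Acc 12: bank2 row4 -> MISS (open row4); precharges=6
Acc 13: bank0 row2 -> MISS (open row2); precharges=7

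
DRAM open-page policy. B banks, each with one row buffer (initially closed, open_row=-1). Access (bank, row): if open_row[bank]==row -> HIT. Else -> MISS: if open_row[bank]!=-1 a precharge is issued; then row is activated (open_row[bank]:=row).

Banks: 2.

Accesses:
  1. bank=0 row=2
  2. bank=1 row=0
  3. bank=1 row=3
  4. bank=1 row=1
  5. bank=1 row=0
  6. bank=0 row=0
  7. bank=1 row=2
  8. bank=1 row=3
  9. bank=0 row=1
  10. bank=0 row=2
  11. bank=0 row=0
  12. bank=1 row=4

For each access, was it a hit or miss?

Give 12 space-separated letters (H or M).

Acc 1: bank0 row2 -> MISS (open row2); precharges=0
Acc 2: bank1 row0 -> MISS (open row0); precharges=0
Acc 3: bank1 row3 -> MISS (open row3); precharges=1
Acc 4: bank1 row1 -> MISS (open row1); precharges=2
Acc 5: bank1 row0 -> MISS (open row0); precharges=3
Acc 6: bank0 row0 -> MISS (open row0); precharges=4
Acc 7: bank1 row2 -> MISS (open row2); precharges=5
Acc 8: bank1 row3 -> MISS (open row3); precharges=6
Acc 9: bank0 row1 -> MISS (open row1); precharges=7
Acc 10: bank0 row2 -> MISS (open row2); precharges=8
Acc 11: bank0 row0 -> MISS (open row0); precharges=9
Acc 12: bank1 row4 -> MISS (open row4); precharges=10

Answer: M M M M M M M M M M M M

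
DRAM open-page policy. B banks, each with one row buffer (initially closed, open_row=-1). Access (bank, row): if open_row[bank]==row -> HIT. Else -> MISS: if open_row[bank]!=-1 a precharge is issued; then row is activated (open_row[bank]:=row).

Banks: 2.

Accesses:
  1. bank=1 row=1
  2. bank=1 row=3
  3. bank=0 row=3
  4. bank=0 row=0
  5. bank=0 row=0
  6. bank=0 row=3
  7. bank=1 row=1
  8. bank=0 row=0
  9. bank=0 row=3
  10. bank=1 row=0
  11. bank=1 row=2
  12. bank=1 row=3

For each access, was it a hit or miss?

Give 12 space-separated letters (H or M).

Answer: M M M M H M M M M M M M

Derivation:
Acc 1: bank1 row1 -> MISS (open row1); precharges=0
Acc 2: bank1 row3 -> MISS (open row3); precharges=1
Acc 3: bank0 row3 -> MISS (open row3); precharges=1
Acc 4: bank0 row0 -> MISS (open row0); precharges=2
Acc 5: bank0 row0 -> HIT
Acc 6: bank0 row3 -> MISS (open row3); precharges=3
Acc 7: bank1 row1 -> MISS (open row1); precharges=4
Acc 8: bank0 row0 -> MISS (open row0); precharges=5
Acc 9: bank0 row3 -> MISS (open row3); precharges=6
Acc 10: bank1 row0 -> MISS (open row0); precharges=7
Acc 11: bank1 row2 -> MISS (open row2); precharges=8
Acc 12: bank1 row3 -> MISS (open row3); precharges=9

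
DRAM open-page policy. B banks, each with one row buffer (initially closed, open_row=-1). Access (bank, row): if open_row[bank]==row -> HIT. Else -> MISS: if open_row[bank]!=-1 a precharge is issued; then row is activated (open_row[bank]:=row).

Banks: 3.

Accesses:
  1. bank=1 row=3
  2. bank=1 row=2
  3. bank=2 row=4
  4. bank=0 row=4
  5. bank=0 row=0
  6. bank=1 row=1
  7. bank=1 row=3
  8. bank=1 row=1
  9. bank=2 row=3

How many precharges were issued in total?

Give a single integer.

Acc 1: bank1 row3 -> MISS (open row3); precharges=0
Acc 2: bank1 row2 -> MISS (open row2); precharges=1
Acc 3: bank2 row4 -> MISS (open row4); precharges=1
Acc 4: bank0 row4 -> MISS (open row4); precharges=1
Acc 5: bank0 row0 -> MISS (open row0); precharges=2
Acc 6: bank1 row1 -> MISS (open row1); precharges=3
Acc 7: bank1 row3 -> MISS (open row3); precharges=4
Acc 8: bank1 row1 -> MISS (open row1); precharges=5
Acc 9: bank2 row3 -> MISS (open row3); precharges=6

Answer: 6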